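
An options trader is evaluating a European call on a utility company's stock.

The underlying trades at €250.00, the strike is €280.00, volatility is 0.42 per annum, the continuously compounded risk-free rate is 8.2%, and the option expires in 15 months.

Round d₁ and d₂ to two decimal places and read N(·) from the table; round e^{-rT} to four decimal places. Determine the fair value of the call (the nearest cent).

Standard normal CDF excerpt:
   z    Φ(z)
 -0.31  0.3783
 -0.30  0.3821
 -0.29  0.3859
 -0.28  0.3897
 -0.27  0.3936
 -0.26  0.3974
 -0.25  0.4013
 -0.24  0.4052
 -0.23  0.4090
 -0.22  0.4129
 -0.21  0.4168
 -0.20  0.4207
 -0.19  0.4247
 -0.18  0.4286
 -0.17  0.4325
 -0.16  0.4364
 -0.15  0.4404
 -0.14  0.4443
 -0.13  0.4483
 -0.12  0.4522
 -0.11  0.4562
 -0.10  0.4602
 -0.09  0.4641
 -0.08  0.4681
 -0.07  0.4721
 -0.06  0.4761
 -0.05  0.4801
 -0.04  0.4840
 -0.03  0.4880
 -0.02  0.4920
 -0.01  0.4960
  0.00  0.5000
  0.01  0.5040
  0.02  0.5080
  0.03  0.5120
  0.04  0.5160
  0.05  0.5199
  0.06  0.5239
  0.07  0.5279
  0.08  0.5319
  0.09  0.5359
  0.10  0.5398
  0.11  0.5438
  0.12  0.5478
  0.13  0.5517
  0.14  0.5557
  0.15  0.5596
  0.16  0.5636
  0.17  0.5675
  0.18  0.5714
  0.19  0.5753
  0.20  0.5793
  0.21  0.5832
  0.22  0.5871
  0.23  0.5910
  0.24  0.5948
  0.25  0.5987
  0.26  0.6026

σ√T = 0.42·√1.25 = 0.4696
d₁ = [ln(250/280) + (0.082 + 0.42²/2)·1.25] / 0.4696 = [-0.1133 + 0.2127] / 0.4696 = 0.2117 ⇒ 0.21
d₂ = d₁ − σ√T = 0.2117 − 0.4696 = -0.2578 ⇒ -0.26
e^(−rT) = e^(−0.082·1.25) = 0.9026
C = 250·N(0.21) − 280·0.9026·N(-0.26) = 250·0.5832 − 280·0.9026·0.3974 = 145.8000 − 100.4341 = 45.3659

€45.37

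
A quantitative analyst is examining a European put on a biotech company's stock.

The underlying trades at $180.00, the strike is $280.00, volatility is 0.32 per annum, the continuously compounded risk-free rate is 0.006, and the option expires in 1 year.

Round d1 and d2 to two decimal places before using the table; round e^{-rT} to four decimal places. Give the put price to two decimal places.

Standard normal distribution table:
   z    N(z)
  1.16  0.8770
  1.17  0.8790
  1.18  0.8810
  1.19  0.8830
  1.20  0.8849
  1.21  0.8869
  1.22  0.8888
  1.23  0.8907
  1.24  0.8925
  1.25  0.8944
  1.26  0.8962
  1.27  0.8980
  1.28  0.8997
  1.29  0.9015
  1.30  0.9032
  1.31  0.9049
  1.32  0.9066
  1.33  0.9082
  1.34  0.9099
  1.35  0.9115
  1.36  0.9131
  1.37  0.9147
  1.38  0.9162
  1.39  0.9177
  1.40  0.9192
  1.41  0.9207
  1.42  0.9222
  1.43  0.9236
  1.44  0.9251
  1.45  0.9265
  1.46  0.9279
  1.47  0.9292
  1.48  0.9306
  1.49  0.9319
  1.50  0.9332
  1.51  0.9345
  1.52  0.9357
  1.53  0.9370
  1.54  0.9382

σ√T = 0.32 × 1.0000 = 0.3200
d₁ = [ln(180/280) + (0.006 + 0.32²/2)·1] / 0.3200 = [-0.4418 + 0.0572] / 0.3200 = -1.2020 which rounds to -1.20
d₂ = d₁ − σ√T = -1.2020 − 0.3200 = -1.5220 which rounds to -1.52
exp(−rT) = exp(−0.006·1) = 0.9940
P = 280·0.9940·N(1.52) − 180·N(1.20) = 280·0.9940·0.9357 − 180·0.8849 = 260.4240 − 159.2820 = 101.1420

$101.14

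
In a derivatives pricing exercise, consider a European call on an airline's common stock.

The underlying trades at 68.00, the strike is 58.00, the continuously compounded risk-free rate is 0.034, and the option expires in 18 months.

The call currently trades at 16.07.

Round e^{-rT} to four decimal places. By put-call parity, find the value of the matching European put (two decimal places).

3.19

e^(−rT) = e^(−0.034·1.5) = 0.9503
Put-call parity: C − P = S − K·e^(−rT) = 68 − 58·0.9503 = 68 − 55.1174 = 12.8826
P = C − (C − P) = 16.07 − (12.8826) = 3.1874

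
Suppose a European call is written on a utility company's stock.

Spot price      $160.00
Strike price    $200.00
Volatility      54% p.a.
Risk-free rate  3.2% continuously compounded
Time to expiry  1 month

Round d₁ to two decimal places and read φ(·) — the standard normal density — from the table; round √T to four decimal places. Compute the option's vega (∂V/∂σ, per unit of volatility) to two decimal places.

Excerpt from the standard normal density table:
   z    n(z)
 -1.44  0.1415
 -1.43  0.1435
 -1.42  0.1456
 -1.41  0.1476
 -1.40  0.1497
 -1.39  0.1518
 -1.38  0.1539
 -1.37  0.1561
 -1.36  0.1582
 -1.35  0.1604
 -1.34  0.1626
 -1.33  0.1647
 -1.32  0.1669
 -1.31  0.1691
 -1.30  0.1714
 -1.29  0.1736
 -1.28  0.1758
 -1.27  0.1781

7.51

σ√T = 0.54 × 0.2887 = 0.1559
d₁ = [ln(160/200) + (0.032 + 0.54²/2)·0.08333] / 0.1559 = [-0.2231 + 0.0148] / 0.1559 = -1.3364 → -1.34
√T = √0.08333 = 0.2887
φ(d₁) = φ(-1.34) = 0.1626
vega = S·φ(d₁)·√T = 160·0.1626·0.2887 = 7.5108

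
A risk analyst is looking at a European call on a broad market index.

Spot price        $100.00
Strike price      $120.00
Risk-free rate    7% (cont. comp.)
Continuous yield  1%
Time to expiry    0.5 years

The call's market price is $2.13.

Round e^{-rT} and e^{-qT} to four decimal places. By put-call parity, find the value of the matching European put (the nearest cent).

e^(−qT) = e^(−0.01·0.5) = 0.9950;  e^(−rT) = e^(−0.07·0.5) = 0.9656
Put-call parity: C − P = S·e^(−qT) − K·e^(−rT) = 100·0.9950 − 120·0.9656 = 99.5000 − 115.8720 = -16.3720
P = C − (C − P) = 2.13 − (-16.3720) = 18.5020

$18.50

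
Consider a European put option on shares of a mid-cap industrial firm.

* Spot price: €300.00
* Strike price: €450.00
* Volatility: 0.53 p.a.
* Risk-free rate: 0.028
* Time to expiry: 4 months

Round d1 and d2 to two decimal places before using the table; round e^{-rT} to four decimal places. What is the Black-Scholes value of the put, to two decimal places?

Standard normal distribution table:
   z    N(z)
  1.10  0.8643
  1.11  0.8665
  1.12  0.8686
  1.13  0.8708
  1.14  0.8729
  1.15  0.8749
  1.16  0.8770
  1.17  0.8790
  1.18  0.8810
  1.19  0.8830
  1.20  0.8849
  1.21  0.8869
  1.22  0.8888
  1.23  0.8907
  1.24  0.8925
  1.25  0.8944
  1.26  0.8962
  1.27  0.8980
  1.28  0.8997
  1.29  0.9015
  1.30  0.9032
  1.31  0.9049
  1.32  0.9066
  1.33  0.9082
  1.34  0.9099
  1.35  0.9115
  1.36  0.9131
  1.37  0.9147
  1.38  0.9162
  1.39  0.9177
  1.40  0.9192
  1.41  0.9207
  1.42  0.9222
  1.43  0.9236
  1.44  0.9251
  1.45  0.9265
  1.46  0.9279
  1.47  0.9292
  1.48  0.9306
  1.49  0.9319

€151.18

T = 0.3333;  σ√T = 0.3060
d₁ = [ln(300/450) + (0.028 + ½·0.53²)·0.3333] / (σ√T) = (-0.4055 + 0.0562) / 0.3060 = -1.1416 which rounds to -1.14
d₂ = -1.1416 − 0.3060 = -1.4476 which rounds to -1.45
e^(−rT) = e^(−0.028·0.3333) = 0.9907
N(−d₂) = N(1.45) = 0.9265;  N(−d₁) = N(1.14) = 0.8729
P = 450·0.9907·0.9265 − 300·0.8729 = 413.0476 − 261.8700 = 151.1776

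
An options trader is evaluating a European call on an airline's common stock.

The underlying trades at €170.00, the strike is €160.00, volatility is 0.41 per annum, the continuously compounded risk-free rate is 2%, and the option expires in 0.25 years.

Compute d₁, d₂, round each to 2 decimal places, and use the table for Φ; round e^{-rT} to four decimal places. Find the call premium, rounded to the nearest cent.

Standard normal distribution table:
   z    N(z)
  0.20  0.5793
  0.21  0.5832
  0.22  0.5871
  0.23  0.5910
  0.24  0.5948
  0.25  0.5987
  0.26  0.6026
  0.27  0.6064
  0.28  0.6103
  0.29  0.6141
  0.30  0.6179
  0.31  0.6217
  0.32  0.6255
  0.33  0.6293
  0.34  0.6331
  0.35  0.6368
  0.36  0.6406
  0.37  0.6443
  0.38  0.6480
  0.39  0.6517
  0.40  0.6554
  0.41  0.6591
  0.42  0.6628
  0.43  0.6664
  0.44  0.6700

σ√T = 0.41 × 0.5000 = 0.2050
d₁ = [ln(170/160) + (0.02 + ½·0.41²)·0.25] / (σ√T) = (0.0606 + 0.0260) / 0.2050 = 0.4226 which rounds to 0.42
d₂ = 0.4226 − 0.2050 = 0.2176 which rounds to 0.22
e^(−rT) = e^(−0.02·0.25) = 0.9950
C = 170·N(0.42) − 160·0.9950·N(0.22) = 170·0.6628 − 160·0.9950·0.5871 = 112.6760 − 93.4663 = 19.2097

€19.21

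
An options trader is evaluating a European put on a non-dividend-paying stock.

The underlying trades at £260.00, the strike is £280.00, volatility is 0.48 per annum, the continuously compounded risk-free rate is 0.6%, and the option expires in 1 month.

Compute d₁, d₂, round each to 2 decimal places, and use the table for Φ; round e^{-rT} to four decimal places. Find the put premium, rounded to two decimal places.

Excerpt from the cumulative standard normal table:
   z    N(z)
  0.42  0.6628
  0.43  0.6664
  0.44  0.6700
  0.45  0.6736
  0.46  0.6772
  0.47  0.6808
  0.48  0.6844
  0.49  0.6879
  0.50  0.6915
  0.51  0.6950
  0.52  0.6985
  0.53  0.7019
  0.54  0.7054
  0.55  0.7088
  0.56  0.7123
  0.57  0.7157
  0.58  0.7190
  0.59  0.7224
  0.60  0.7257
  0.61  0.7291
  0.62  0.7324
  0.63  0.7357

£27.02

σ√T = 0.48 × 0.2887 = 0.1386
d₁ = [ln(260/280) + (0.006 + 0.48²/2)·0.08333] / 0.1386 = [-0.0741 + 0.0101] / 0.1386 = -0.4619 → -0.46
d₂ = d₁ − σ√T = -0.4619 − 0.1386 = -0.6005 → -0.60
e^(−rT) = e^(−0.006·0.08333) = 0.9995
N(−d₂) = N(0.60) = 0.7257;  N(−d₁) = N(0.46) = 0.6772
P = 280·0.9995·0.7257 − 260·0.6772 = 203.0944 − 176.0720 = 27.0224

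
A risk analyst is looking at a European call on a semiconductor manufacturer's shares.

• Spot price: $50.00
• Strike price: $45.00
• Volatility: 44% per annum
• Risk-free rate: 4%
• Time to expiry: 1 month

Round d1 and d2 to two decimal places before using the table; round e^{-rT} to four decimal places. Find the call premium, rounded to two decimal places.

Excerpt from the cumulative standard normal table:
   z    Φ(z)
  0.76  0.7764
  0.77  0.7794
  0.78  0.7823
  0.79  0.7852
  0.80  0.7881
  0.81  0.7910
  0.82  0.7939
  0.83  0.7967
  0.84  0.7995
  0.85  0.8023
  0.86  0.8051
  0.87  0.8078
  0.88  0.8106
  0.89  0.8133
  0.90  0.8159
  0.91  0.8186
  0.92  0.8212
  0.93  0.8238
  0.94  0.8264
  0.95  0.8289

σ√T = 0.44 × 0.2887 = 0.1270
d₁ = [ln(50/45) + (0.04 + 0.44²/2)·0.08333] / 0.1270 = [0.1054 + 0.0114] / 0.1270 = 0.9193 which rounds to 0.92
d₂ = d₁ − σ√T = 0.9193 − 0.1270 = 0.7922 which rounds to 0.79
e^(−rT) = e^(−0.04·0.08333) = 0.9967
C = 50·N(0.92) − 45·0.9967·N(0.79) = 50·0.8212 − 45·0.9967·0.7852 = 41.0600 − 35.2174 = 5.8426

$5.84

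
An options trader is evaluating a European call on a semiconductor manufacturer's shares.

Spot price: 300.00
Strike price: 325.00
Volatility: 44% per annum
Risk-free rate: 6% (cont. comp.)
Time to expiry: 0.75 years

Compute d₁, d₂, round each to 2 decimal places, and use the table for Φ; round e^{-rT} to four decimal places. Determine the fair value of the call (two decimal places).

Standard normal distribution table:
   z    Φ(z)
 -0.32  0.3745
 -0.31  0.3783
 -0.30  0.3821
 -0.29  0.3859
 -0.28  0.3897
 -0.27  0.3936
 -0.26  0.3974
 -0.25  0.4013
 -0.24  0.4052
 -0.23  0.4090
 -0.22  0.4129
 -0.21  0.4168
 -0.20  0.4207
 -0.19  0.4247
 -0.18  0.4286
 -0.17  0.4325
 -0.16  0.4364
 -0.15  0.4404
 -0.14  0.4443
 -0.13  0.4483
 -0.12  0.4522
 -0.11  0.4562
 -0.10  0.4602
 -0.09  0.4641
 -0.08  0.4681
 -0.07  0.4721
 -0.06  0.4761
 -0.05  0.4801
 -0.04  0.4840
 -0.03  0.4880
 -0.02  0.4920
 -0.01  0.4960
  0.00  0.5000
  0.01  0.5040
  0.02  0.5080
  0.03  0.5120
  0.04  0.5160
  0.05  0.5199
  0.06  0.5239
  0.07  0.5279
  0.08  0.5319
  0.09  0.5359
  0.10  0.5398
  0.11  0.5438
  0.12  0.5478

σ√T = 0.44 × 0.8660 = 0.3811
ln(S/K) + (r + σ²/2)T = ln(300/325) + (0.06 + 0.44²/2)·0.75 = -0.0800 + 0.1176 = 0.0376
d₁ = 0.0376 / 0.3811 = 0.0986 which rounds to 0.10
d₂ = d₁ − σ√T = 0.0986 − 0.3811 = -0.2825 which rounds to -0.28
exp(−rT) = exp(−0.06·0.75) = 0.9560
N(d₁) = N(0.10) = 0.5398;  N(d₂) = N(-0.28) = 0.3897
C = 300·0.5398 − 325·0.9560·0.3897 = 161.9400 − 121.0798 = 40.8602

40.86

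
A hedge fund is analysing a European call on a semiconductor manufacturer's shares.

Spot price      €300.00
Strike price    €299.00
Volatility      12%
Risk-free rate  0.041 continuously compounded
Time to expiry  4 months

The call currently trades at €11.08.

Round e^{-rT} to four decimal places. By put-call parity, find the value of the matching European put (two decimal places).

€6.01

exp(−rT) = exp(−0.041·0.3333) = 0.9864
Put-call parity: C − P = S − K·e^(−rT) = 300 − 299·0.9864 = 300 − 294.9336 = 5.0664
P = C − (C − P) = 11.08 − (5.0664) = 6.0136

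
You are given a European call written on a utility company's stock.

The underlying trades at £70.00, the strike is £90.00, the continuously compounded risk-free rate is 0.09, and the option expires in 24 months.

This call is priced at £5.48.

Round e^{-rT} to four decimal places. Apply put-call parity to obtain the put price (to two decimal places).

e^(−rT) = e^(−0.09·2) = 0.8353
Put-call parity: C − P = S − K·e^(−rT) = 70 − 90·0.8353 = 70 − 75.1770 = -5.1770
P = C − (C − P) = 5.48 − (-5.1770) = 10.6570

£10.66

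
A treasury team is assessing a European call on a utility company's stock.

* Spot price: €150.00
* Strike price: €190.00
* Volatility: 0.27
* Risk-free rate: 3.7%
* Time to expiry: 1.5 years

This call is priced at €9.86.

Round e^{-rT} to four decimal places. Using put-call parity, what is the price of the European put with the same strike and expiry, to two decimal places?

€39.60

e^(−rT) = e^(−0.037·1.5) = 0.9460
Put-call parity: C − P = S − K·e^(−rT) = 150 − 190·0.9460 = 150 − 179.7400 = -29.7400
P = C − (C − P) = 9.86 − (-29.7400) = 39.6000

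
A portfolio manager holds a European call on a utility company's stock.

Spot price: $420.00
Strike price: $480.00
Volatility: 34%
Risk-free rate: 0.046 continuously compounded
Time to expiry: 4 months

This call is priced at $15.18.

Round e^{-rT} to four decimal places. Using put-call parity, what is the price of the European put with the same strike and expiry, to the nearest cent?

exp(−rT) = exp(−0.046·0.3333) = 0.9848
Put-call parity: C − P = S − K·e^(−rT) = 420 − 480·0.9848 = 420 − 472.7040 = -52.7040
P = C − (C − P) = 15.18 − (-52.7040) = 67.8840

$67.88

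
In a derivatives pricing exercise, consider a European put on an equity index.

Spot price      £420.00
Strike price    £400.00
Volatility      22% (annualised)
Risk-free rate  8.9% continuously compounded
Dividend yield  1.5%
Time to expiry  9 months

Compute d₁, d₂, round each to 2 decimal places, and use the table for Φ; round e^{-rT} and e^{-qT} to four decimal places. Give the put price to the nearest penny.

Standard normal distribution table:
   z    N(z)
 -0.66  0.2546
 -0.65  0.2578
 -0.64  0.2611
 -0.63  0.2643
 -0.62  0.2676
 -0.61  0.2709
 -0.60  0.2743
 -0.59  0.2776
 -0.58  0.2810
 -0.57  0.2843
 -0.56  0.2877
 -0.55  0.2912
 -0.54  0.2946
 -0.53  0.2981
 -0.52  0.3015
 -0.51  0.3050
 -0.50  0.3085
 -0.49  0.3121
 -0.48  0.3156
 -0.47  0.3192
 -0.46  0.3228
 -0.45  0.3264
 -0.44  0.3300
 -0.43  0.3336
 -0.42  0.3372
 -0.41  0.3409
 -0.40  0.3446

£13.69

σ√T = 0.22 × 0.8660 = 0.1905
d₁ = [ln(420/400) + (0.089 − 0.015 + 0.22²/2)·0.75] / 0.1905 = [0.0488 + 0.0736] / 0.1905 = 0.6426 → 0.64
d₂ = d₁ − σ√T = 0.6426 − 0.1905 = 0.4521 → 0.45
e^(−qT) = e^(−0.015·0.75) = 0.9888;  e^(−rT) = e^(−0.089·0.75) = 0.9354
N(−d₂) = N(-0.45) = 0.3264;  N(−d₁) = N(-0.64) = 0.2611
P = 400·0.9354·0.3264 − 420·0.9888·0.2611 = 122.1258 − 108.4338 = 13.6920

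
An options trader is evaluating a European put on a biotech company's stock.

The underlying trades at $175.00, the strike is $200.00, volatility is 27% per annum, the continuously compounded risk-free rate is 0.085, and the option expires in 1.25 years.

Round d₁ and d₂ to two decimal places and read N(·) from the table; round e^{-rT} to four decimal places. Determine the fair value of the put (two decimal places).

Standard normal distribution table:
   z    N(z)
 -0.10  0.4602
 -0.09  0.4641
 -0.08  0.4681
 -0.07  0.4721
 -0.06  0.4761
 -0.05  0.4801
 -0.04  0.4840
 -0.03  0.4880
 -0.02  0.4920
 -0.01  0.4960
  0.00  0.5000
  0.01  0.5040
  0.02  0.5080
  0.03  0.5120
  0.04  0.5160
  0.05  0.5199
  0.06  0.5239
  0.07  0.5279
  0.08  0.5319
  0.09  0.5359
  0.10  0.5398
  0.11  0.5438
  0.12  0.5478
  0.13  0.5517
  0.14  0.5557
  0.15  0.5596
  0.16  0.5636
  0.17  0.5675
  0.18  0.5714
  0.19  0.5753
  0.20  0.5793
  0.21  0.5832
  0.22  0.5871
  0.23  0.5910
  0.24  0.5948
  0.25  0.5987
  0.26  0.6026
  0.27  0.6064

$23.65

σ√T = 0.27·√1.25 = 0.3019
d₁ = [ln(175/200) + (0.085 + 0.27²/2)·1.25] / 0.3019 = [-0.1335 + 0.1518] / 0.3019 = 0.0606 which rounds to 0.06
d₂ = d₁ − σ√T = 0.0606 − 0.3019 = -0.2413 which rounds to -0.24
e^(−rT) = e^(−0.085·1.25) = 0.8992
P = 200·0.8992·N(0.24) − 175·N(-0.06) = 200·0.8992·0.5948 − 175·0.4761 = 106.9688 − 83.3175 = 23.6513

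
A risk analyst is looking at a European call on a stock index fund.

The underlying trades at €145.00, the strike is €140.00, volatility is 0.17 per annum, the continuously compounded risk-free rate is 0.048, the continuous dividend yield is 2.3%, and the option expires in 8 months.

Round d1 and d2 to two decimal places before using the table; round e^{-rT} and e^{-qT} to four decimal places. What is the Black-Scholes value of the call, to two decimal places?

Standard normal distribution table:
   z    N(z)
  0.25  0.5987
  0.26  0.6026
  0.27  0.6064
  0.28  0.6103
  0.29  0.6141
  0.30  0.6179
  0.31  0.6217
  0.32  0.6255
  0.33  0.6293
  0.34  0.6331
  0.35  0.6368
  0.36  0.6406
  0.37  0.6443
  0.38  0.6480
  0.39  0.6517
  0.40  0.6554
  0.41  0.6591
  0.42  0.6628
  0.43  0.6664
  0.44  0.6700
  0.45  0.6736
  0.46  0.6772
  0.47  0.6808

T = 0.6667;  σ√T = 0.1388
d₁ = [ln(145/140) + (0.048 − 0.023 + ½·0.17²)·0.6667] / (σ√T) = (0.0351 + 0.0263) / 0.1388 = 0.4423 ≈ 0.44
d₂ = 0.4423 − 0.1388 = 0.3035 ≈ 0.30
exp(−qT) = exp(−0.023·0.6667) = 0.9848;  exp(−rT) = exp(−0.048·0.6667) = 0.9685
N(d₁) = N(0.44) = 0.6700;  N(d₂) = N(0.30) = 0.6179
C = 145·0.9848·0.6700 − 140·0.9685·0.6179 = 95.6733 − 83.7811 = 11.8923

€11.89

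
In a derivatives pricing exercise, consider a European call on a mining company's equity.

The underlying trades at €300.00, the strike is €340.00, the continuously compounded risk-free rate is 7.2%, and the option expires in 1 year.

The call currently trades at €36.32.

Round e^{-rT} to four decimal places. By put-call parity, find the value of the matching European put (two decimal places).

€52.69

e^(−rT) = e^(−0.072·1) = 0.9305
Put-call parity: C − P = S − K·e^(−rT) = 300 − 340·0.9305 = 300 − 316.3700 = -16.3700
P = C − (C − P) = 36.32 − (-16.3700) = 52.6900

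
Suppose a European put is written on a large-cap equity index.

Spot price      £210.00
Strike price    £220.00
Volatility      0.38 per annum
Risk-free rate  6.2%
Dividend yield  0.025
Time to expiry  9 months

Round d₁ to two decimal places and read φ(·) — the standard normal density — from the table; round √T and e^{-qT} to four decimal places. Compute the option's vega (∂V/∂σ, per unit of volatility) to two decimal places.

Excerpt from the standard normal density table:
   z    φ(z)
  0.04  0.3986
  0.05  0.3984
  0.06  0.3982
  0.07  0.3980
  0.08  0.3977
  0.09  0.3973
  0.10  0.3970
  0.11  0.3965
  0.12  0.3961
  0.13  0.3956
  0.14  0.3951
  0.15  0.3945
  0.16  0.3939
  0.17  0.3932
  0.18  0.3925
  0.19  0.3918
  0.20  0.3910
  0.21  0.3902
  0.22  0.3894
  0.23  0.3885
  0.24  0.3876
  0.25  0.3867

70.77

T = 0.75;  σ√T = 0.3291
d₁ = [ln(210/220) + (0.062 − 0.025 + ½·0.38²)·0.75] / (σ√T) = (-0.0465 + 0.0819) / 0.3291 = 0.1075 which rounds to 0.11
√T = √0.75 = 0.8660
φ(d₁) = φ(0.11) = 0.3965
e^(−qT) = e^(−0.025·0.75) = 0.9814
vega = S·e^(−qT)·φ(d₁)·√T = 210·0.9814·0.3965·0.8660 = 70.7663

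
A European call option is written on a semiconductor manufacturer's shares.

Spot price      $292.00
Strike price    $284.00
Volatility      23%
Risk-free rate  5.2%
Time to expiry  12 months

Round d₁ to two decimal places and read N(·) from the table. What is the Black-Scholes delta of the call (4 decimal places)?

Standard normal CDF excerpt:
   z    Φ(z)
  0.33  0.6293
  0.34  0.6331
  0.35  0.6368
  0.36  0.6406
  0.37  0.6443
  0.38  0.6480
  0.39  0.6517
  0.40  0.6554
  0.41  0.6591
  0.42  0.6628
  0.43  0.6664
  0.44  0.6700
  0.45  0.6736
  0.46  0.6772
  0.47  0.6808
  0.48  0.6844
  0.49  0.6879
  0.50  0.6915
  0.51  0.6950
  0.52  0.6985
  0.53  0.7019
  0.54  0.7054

0.6772

σ√T = 0.23·√1 = 0.2300
d₁ = [ln(292/284) + (0.052 + 0.23²/2)·1] / 0.2300 = [0.0278 + 0.0784] / 0.2300 = 0.4619 which rounds to 0.46
N(d₁) = N(0.46) = 0.6772
Δ_call = N(d₁) = 0.6772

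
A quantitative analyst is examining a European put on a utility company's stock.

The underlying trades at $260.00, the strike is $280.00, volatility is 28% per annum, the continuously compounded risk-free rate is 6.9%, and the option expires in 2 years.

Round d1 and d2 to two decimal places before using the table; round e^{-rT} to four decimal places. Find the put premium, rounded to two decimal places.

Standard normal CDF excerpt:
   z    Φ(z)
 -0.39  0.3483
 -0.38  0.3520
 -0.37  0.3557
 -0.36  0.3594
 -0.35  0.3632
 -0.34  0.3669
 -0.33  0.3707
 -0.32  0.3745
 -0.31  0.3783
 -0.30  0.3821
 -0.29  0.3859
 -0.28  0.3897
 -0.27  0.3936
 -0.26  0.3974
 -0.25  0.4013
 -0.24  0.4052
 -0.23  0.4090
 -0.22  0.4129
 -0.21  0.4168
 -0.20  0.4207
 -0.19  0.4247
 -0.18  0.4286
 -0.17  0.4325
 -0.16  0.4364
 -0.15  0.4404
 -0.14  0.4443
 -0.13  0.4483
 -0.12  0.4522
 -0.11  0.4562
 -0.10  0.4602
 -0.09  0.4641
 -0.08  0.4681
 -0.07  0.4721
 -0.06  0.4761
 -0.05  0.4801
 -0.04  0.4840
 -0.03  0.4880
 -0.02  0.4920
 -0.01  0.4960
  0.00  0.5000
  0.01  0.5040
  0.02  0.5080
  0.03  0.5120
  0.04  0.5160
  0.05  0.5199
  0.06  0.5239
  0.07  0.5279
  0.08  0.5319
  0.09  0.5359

$32.41

σ√T = 0.28·√2 = 0.3960
ln(S/K) + (r + σ²/2)T = ln(260/280) + (0.069 + 0.28²/2)·2 = -0.0741 + 0.2164 = 0.1423
d₁ = 0.1423 / 0.3960 = 0.3593 ⇒ 0.36
d₂ = d₁ − σ√T = 0.3593 − 0.3960 = -0.0366 ⇒ -0.04
exp(−rT) = exp(−0.069·2) = 0.8711
P = 280·0.8711·N(0.04) − 260·N(-0.36) = 280·0.8711·0.5160 − 260·0.3594 = 125.8565 − 93.4440 = 32.4125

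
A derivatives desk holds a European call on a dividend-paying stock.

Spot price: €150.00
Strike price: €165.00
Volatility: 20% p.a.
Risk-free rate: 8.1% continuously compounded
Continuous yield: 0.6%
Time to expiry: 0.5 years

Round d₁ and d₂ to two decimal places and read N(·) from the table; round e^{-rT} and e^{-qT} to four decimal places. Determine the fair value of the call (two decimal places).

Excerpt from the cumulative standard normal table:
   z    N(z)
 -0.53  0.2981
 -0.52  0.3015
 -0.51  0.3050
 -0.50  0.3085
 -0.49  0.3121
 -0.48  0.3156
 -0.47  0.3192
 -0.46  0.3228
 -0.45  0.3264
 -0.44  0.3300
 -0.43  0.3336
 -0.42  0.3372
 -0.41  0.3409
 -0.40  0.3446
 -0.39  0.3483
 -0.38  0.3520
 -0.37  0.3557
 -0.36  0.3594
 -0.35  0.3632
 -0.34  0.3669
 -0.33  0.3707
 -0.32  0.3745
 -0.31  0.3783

σ√T = 0.2 × 0.7071 = 0.1414
d₁ = [ln(150/165) + (0.081 − 0.006 + 0.2²/2)·0.5] / 0.1414 = [-0.0953 + 0.0475] / 0.1414 = -0.3381 which rounds to -0.34
d₂ = d₁ − σ√T = -0.3381 − 0.1414 = -0.4795 which rounds to -0.48
e^(−qT) = e^(−0.006·0.5) = 0.9970;  e^(−rT) = e^(−0.081·0.5) = 0.9603
C = 150·0.9970·N(-0.34) − 165·0.9603·N(-0.48) = 150·0.9970·0.3669 − 165·0.9603·0.3156 = 54.8699 − 50.0067 = 4.8632

€4.86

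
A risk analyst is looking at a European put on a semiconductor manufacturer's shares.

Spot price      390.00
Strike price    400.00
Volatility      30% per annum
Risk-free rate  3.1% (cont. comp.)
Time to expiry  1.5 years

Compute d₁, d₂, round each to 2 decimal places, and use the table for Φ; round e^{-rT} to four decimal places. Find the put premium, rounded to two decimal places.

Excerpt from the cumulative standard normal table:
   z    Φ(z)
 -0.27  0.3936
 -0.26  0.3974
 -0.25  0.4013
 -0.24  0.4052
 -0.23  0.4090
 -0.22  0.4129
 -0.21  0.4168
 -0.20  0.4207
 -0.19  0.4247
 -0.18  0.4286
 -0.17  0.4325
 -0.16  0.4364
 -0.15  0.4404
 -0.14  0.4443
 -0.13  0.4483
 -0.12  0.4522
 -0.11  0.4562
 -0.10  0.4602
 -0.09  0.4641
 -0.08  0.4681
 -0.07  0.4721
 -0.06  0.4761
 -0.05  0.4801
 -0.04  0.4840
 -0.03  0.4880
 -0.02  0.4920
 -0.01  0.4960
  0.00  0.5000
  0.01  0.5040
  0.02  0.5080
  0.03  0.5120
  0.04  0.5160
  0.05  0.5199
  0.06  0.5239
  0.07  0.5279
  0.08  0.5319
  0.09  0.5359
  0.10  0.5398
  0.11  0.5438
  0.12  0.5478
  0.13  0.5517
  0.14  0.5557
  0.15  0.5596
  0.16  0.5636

52.63

T = 1.5;  σ√T = 0.3674
ln(S/K) + (r + σ²/2)T = ln(390/400) + (0.031 + 0.3²/2)·1.5 = -0.0253 + 0.1140 = 0.0887
d₁ = 0.0887 / 0.3674 = 0.2414 ≈ 0.24
d₂ = d₁ − σ√T = 0.2414 − 0.3674 = -0.1261 ≈ -0.13
e^(−rT) = e^(−0.031·1.5) = 0.9546
N(−d₂) = N(0.13) = 0.5517;  N(−d₁) = N(-0.24) = 0.4052
P = 400·0.9546·0.5517 − 390·0.4052 = 210.6611 − 158.0280 = 52.6331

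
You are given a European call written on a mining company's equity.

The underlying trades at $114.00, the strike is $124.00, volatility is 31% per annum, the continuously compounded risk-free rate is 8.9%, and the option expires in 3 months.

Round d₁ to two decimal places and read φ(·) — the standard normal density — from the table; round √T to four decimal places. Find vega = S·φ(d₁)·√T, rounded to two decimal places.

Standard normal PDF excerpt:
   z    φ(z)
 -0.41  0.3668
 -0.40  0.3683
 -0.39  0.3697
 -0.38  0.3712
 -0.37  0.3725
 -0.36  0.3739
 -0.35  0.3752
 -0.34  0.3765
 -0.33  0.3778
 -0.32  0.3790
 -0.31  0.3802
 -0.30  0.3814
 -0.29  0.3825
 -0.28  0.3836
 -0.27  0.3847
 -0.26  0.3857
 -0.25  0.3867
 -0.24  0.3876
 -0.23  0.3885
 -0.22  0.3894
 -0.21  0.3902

21.60

σ√T = 0.31 × 0.5000 = 0.1550
d₁ = [ln(114/124) + (0.089 + 0.31²/2)·0.25] / 0.1550 = [-0.0841 + 0.0343] / 0.1550 = -0.3214 which rounds to -0.32
√T = √0.25 = 0.5000
φ(d₁) = φ(-0.32) = 0.3790
vega = S·φ(d₁)·√T = 114·0.3790·0.5000 = 21.6030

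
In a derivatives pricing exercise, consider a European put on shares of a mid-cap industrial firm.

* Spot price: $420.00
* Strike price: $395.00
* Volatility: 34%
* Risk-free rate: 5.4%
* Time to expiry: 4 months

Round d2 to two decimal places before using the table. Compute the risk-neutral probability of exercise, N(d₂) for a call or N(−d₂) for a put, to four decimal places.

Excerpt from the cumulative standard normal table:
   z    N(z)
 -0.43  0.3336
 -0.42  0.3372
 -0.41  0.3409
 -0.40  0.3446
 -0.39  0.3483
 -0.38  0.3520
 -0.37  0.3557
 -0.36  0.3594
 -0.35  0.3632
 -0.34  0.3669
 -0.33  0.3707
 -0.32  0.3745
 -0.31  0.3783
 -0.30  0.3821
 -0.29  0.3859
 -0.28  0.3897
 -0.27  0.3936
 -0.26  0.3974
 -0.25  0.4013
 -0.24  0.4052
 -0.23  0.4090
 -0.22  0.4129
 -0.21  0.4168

0.3783

σ√T = 0.34·√0.3333 = 0.1963
ln(S/K) + (r + σ²/2)T = ln(420/395) + (0.054 + 0.34²/2)·0.3333 = 0.0614 + 0.0373 = 0.0986
d₁ = 0.0986 / 0.1963 = 0.5025 ⇒ 0.50
d₂ = d₁ − σ√T = 0.5025 − 0.1963 = 0.3062 ⇒ 0.31
Risk-neutral Pr[S_T < K] = N(−d₂) = N(-0.31) = 0.3783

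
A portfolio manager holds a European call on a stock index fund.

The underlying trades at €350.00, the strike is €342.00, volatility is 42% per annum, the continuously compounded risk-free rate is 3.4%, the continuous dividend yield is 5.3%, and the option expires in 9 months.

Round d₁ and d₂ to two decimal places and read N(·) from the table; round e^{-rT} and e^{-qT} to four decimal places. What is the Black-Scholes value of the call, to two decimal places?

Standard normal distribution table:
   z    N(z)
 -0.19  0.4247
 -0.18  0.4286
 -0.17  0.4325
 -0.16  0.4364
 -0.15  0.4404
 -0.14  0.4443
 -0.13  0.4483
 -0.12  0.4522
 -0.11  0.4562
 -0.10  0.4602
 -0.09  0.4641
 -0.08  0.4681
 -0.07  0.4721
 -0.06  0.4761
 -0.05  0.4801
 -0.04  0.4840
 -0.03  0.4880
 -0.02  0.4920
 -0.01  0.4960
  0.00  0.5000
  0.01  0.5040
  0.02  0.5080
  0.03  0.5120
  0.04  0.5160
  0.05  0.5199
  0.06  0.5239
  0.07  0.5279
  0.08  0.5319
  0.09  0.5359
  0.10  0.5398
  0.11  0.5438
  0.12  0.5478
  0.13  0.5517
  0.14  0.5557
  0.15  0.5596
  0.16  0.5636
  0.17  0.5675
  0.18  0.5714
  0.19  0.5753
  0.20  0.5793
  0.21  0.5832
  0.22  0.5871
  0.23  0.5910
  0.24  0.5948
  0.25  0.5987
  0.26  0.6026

€50.67

σ√T = 0.42·√0.75 = 0.3637
ln(S/K) + (r − q + σ²/2)T = ln(350/342) + (0.034 − 0.053 + 0.42²/2)·0.75 = 0.0231 + 0.0519 = 0.0750
d₁ = 0.0750 / 0.3637 = 0.2063 ⇒ 0.21
d₂ = d₁ − σ√T = 0.2063 − 0.3637 = -0.1575 ⇒ -0.16
e^(−qT) = e^(−0.053·0.75) = 0.9610;  e^(−rT) = e^(−0.034·0.75) = 0.9748
N(d₁) = N(0.21) = 0.5832;  N(d₂) = N(-0.16) = 0.4364
C = 350·0.9610·0.5832 − 342·0.9748·0.4364 = 196.1593 − 145.4877 = 50.6716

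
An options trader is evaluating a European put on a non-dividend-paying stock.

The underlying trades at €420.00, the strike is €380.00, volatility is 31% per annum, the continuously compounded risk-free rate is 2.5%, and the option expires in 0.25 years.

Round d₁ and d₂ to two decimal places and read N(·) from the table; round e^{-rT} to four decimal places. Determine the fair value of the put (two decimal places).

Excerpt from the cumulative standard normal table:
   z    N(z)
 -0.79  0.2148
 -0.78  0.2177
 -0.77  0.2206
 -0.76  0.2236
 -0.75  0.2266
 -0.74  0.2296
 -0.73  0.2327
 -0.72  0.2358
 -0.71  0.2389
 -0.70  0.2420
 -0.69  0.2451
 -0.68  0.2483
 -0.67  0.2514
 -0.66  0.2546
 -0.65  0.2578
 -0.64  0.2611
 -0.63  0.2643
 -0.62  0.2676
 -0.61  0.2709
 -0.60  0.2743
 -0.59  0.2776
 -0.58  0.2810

€8.39

σ√T = 0.31 × 0.5000 = 0.1550
d₁ = [ln(420/380) + (0.025 + 0.31²/2)·0.25] / 0.1550 = [0.1001 + 0.0183] / 0.1550 = 0.7635 → 0.76
d₂ = d₁ − σ√T = 0.7635 − 0.1550 = 0.6085 → 0.61
e^(−rT) = e^(−0.025·0.25) = 0.9938
P = 380·0.9938·N(-0.61) − 420·N(-0.76) = 380·0.9938·0.2709 − 420·0.2236 = 102.3038 − 93.9120 = 8.3918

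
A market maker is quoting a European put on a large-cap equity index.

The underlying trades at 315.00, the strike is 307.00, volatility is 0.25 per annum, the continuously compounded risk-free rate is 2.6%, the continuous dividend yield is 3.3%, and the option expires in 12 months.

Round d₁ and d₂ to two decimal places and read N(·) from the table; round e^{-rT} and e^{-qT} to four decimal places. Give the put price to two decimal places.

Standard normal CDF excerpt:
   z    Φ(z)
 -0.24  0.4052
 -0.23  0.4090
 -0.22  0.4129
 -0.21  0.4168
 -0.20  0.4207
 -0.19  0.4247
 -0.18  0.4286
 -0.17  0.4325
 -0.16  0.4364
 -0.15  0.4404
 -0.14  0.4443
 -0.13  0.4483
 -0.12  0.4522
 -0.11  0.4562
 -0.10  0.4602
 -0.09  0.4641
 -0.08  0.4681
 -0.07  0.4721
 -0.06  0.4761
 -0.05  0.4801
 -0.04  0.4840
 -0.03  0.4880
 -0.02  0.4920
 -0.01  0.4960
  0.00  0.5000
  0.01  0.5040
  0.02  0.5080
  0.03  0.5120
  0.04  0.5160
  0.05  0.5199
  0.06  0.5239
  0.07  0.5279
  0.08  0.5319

σ√T = 0.25 × 1.0000 = 0.2500
d₁ = [ln(315/307) + (0.026 − 0.033 + 0.25²/2)·1] / 0.2500 = [0.0257 + 0.0242] / 0.2500 = 0.1999 ⇒ 0.20
d₂ = d₁ − σ√T = 0.1999 − 0.2500 = -0.0501 ⇒ -0.05
exp(−qT) = exp(−0.033·1) = 0.9675;  exp(−rT) = exp(−0.026·1) = 0.9743
P = 307·0.9743·N(0.05) − 315·0.9675·N(-0.20) = 307·0.9743·0.5199 − 315·0.9675·0.4207 = 155.5073 − 128.2136 = 27.2938

27.29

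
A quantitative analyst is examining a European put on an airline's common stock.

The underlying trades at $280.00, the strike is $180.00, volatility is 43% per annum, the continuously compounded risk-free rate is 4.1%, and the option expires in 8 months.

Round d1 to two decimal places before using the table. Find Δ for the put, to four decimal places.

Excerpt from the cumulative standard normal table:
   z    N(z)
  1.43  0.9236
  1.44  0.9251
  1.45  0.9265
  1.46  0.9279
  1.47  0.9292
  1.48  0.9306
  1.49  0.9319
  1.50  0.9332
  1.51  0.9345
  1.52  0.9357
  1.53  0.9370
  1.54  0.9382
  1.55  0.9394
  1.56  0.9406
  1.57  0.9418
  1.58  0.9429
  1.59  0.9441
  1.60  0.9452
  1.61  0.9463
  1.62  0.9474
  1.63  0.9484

σ√T = 0.43 × 0.8165 = 0.3511
d₁ = [ln(280/180) + (0.041 + 0.43²/2)·0.6667] / 0.3511 = [0.4418 + 0.0890] / 0.3511 = 1.5118 → 1.51
N(d₁) = N(1.51) = 0.9345
Δ_put = N(d₁) − 1 = 0.9345 − 1 = -0.0655

-0.0655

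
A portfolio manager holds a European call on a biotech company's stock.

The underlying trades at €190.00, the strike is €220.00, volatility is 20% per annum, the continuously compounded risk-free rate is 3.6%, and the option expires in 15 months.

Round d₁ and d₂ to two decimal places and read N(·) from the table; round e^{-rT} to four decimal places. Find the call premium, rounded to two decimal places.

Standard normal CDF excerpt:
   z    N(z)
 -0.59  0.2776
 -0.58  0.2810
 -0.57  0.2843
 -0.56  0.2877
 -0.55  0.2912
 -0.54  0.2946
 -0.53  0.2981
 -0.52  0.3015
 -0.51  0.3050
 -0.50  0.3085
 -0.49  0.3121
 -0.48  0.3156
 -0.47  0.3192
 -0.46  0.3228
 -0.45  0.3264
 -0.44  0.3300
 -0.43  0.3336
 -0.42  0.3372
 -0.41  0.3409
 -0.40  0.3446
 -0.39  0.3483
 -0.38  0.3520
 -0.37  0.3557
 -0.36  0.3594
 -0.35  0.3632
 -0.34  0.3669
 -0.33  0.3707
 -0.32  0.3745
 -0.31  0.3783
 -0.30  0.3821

T = 1.25;  σ√T = 0.2236
d₁ = [ln(190/220) + (0.036 + ½·0.2²)·1.25] / (σ√T) = (-0.1466 + 0.0700) / 0.2236 = -0.3426 → -0.34
d₂ = -0.3426 − 0.2236 = -0.5662 → -0.57
exp(−rT) = exp(−0.036·1.25) = 0.9560
C = 190·N(-0.34) − 220·0.9560·N(-0.57) = 190·0.3669 − 220·0.9560·0.2843 = 69.7110 − 59.7940 = 9.9170

€9.92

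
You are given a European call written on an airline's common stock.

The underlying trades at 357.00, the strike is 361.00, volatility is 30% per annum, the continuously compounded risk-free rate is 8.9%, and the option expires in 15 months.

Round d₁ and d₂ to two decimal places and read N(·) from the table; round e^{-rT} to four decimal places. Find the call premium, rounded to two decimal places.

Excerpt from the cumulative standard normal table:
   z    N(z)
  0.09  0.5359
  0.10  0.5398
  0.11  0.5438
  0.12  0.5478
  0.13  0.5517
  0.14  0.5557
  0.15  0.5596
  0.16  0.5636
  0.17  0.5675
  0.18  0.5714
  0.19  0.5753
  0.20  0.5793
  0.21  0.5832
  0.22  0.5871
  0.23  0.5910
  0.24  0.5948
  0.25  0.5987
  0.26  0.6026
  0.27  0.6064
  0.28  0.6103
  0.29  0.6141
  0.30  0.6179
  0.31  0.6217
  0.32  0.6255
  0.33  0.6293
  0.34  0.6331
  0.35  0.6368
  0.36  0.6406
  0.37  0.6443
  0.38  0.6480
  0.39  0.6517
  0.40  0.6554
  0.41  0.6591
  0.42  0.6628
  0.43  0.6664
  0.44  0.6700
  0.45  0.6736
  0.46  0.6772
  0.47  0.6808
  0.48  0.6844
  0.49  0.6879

T = 1.25;  σ√T = 0.3354
ln(S/K) + (r + σ²/2)T = ln(357/361) + (0.089 + 0.3²/2)·1.25 = -0.0111 + 0.1675 = 0.1564
d₁ = 0.1564 / 0.3354 = 0.4662 which rounds to 0.47
d₂ = d₁ − σ√T = 0.4662 − 0.3354 = 0.1308 which rounds to 0.13
exp(−rT) = exp(−0.089·1.25) = 0.8947
C = 357·N(0.47) − 361·0.8947·N(0.13) = 357·0.6808 − 361·0.8947·0.5517 = 243.0456 − 178.1918 = 64.8538

64.85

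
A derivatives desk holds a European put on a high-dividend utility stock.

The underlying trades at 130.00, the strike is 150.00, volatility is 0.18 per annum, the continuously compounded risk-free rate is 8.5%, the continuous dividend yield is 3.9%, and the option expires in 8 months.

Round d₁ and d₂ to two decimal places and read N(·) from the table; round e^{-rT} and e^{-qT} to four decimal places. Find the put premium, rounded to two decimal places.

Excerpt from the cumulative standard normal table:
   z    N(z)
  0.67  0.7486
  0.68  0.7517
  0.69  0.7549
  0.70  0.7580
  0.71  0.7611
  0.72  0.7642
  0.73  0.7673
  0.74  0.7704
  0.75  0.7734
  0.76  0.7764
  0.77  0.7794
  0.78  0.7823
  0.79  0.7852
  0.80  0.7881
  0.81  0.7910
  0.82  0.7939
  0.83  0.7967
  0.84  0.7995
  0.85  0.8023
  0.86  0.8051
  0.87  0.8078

T = 0.6667;  σ√T = 0.1470
d₁ = [ln(130/150) + (0.085 − 0.039 + 0.18²/2)·0.6667] / 0.1470 = [-0.1431 + 0.0415] / 0.1470 = -0.6915 → -0.69
d₂ = d₁ − σ√T = -0.6915 − 0.1470 = -0.8385 → -0.84
exp(−qT) = exp(−0.039·0.6667) = 0.9743;  exp(−rT) = exp(−0.085·0.6667) = 0.9449
N(−d₂) = N(0.84) = 0.7995;  N(−d₁) = N(0.69) = 0.7549
P = 150·0.9449·0.7995 − 130·0.9743·0.7549 = 113.3171 − 95.6149 = 17.7023

17.70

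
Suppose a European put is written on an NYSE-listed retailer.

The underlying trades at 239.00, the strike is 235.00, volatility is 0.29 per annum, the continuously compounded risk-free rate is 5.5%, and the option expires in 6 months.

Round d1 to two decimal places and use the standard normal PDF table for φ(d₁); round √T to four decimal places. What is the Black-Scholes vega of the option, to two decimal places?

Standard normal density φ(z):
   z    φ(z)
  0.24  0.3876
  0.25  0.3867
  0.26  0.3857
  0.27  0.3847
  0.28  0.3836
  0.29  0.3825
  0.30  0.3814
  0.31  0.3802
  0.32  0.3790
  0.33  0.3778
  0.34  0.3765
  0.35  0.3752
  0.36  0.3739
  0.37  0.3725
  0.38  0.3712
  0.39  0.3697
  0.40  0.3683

σ√T = 0.29 × 0.7071 = 0.2051
ln(S/K) + (r + σ²/2)T = ln(239/235) + (0.055 + 0.29²/2)·0.5 = 0.0169 + 0.0485 = 0.0654
d₁ = 0.0654 / 0.2051 = 0.3189 ≈ 0.32
√T = √0.5 = 0.7071
φ(d₁) = φ(0.32) = 0.3790
vega = S·φ(d₁)·√T = 239·0.3790·0.7071 = 64.0498

64.05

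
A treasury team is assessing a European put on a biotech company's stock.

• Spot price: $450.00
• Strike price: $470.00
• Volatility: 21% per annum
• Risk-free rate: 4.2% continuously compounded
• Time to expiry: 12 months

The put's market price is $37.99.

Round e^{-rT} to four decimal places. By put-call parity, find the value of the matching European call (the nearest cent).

e^(−rT) = e^(−0.042·1) = 0.9589
Put-call parity: C − P = S − K·e^(−rT) = 450 − 470·0.9589 = 450 − 450.6830 = -0.6830
C = P + (C − P) = 37.99 + (-0.6830) = 37.3070

$37.31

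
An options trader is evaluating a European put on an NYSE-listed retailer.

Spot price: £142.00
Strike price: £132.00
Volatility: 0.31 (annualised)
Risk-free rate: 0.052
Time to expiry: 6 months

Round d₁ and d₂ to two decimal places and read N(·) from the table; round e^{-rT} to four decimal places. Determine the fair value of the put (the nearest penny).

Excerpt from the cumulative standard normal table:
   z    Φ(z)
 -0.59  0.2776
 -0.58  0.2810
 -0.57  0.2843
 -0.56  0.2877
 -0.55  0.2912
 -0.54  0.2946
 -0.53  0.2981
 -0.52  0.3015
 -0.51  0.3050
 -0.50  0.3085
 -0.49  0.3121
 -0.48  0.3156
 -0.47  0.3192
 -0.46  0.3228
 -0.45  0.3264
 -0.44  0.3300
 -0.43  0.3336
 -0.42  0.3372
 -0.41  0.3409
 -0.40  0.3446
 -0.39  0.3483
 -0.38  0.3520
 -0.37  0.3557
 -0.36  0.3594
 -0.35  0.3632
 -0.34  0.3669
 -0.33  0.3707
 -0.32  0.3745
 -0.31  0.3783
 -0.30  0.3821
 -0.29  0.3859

σ√T = 0.31 × 0.7071 = 0.2192
d₁ = [ln(142/132) + (0.052 + 0.31²/2)·0.5] / 0.2192 = [0.0730 + 0.0500] / 0.2192 = 0.5614 → 0.56
d₂ = d₁ − σ√T = 0.5614 − 0.2192 = 0.3421 → 0.34
e^(−rT) = e^(−0.052·0.5) = 0.9743
N(−d₂) = N(-0.34) = 0.3669;  N(−d₁) = N(-0.56) = 0.2877
P = 132·0.9743·0.3669 − 142·0.2877 = 47.1861 − 40.8534 = 6.3327

£6.33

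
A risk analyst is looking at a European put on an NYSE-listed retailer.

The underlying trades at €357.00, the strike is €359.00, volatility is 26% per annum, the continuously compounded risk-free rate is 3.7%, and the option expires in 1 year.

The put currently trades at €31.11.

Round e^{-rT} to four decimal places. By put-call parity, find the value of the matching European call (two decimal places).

exp(−rT) = exp(−0.037·1) = 0.9637
Put-call parity: C − P = S − K·e^(−rT) = 357 − 359·0.9637 = 357 − 345.9683 = 11.0317
C = P + (C − P) = 31.11 + (11.0317) = 42.1417

€42.14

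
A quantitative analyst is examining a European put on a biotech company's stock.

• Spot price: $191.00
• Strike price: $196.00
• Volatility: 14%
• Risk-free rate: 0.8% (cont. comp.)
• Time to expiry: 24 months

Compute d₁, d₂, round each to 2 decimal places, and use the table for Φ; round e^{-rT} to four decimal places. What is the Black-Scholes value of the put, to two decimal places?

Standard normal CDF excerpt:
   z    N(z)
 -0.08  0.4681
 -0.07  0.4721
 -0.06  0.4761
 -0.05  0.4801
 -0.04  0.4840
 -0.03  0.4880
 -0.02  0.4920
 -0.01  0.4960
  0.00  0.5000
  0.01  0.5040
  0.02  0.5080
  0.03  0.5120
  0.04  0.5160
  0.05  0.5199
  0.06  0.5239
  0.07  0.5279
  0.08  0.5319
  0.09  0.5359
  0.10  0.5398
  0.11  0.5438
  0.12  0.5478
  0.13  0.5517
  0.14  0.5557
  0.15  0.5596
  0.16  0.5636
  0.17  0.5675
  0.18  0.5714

$16.24

T = 2;  σ√T = 0.1980
d₁ = [ln(191/196) + (0.008 + ½·0.14²)·2] / (σ√T) = (-0.0258 + 0.0356) / 0.1980 = 0.0493 ≈ 0.05
d₂ = 0.0493 − 0.1980 = -0.1487 ≈ -0.15
e^(−rT) = e^(−0.008·2) = 0.9841
N(−d₂) = N(0.15) = 0.5596;  N(−d₁) = N(-0.05) = 0.4801
P = 196·0.9841·0.5596 − 191·0.4801 = 107.9377 − 91.6991 = 16.2386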